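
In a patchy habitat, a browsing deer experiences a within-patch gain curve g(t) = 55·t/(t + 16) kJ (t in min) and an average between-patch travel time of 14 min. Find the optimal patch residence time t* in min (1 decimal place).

Maximise g(t)/(T+t): set derivative to zero → g'(t)(T+t) = g(t).
g'(t) = 55·16/(t + 16)². Setting 55·16/(t+16)² = 55t/[(t+16)(14+t)] gives 16(14+t) = t(t+16), so t² = 16×14 = 224.
t* = √224 = 14.97 min.

15.0 min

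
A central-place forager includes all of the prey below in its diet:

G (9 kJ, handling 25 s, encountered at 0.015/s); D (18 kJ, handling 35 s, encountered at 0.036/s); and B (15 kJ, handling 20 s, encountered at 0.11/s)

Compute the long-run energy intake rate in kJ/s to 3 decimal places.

0.503 kJ/s

R = Σλ_iE_i / (1 + Σλ_ih_i)
Numerator: 0.015×9 + 0.036×18 + 0.11×15 = 2.433
Denominator: 1 + 0.015×25 + 0.036×35 + 0.11×20 = 4.835
R = 2.433/4.835 = 0.5032 kJ/s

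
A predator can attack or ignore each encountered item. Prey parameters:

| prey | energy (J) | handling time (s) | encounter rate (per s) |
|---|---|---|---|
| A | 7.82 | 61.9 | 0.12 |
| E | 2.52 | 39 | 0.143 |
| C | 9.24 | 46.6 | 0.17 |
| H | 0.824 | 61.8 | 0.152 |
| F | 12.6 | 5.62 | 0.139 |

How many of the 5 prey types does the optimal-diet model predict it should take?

Rank by E/h (J/s): F 2.24, C 0.198, A 0.126, E 0.0646, H 0.0133. Include each in turn until the next type's E/h falls below the running intake rate.
Rate on top 1: 0.9833. C: 0.198 < 0.9833 → exclude; stop.
Optimal diet: F — 1 of 5 types.

1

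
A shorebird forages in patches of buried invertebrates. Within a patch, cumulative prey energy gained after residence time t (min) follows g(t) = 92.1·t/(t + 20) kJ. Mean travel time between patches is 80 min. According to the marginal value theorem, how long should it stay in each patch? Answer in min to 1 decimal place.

40.0 min

Maximise g(t)/(T+t): set derivative to zero → g'(t)(T+t) = g(t).
g'(t) = 92.1·20/(t + 20)². Setting 92.1·20/(t+20)² = 92.1t/[(t+20)(80+t)] gives 20(80+t) = t(t+20), so t² = 20×80 = 1600.
t* = √1600 = 40 min.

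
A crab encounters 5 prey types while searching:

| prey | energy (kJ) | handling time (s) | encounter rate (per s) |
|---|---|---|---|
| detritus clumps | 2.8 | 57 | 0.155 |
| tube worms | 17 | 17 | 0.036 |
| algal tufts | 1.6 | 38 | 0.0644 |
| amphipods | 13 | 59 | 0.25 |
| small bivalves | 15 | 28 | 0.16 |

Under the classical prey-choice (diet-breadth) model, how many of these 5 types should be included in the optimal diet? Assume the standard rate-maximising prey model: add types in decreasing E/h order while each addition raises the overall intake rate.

E/h in descending order: tube worms 1, small bivalves 0.536, amphipods 0.22, detritus clumps 0.0491, algal tufts 0.0421 kJ/s. The optimal diet is the largest prefix of this list for which every included type satisfies E_i/h_i > R on the types above it.
Rate on top 1: 0.3797. small bivalves: 0.536 > 0.3797 → include.
Rate on top 2: 0.4944. amphipods: 0.22 < 0.4944 → exclude; stop.
Optimal diet: tube worms, small bivalves — 2 of 5 types.

2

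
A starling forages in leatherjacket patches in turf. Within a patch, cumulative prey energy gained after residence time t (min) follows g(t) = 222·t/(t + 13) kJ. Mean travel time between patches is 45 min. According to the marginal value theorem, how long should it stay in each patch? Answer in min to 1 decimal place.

By the marginal value theorem, leave when the instantaneous gain rate g'(t) equals the habitat-wide average g(t)/(T + t).
g'(t) = 222·13/(t + 13)². Setting 222·13/(t+13)² = 222t/[(t+13)(45+t)] gives 13(45+t) = t(t+13), so t² = 13×45 = 585.
t* = √585 = 24.19 min.

24.2 min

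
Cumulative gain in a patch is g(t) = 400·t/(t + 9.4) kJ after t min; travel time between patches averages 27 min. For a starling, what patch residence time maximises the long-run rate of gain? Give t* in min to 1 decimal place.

15.9 min

Optimal t* satisfies g'(t*) = g(t*)/(T + t*).
g'(t) = 400·9.4/(t + 9.4)². Setting 400·9.4/(t+9.4)² = 400t/[(t+9.4)(27+t)] gives 9.4(27+t) = t(t+9.4), so t² = 9.4×27 = 253.8.
t* = √253.8 = 15.93 min.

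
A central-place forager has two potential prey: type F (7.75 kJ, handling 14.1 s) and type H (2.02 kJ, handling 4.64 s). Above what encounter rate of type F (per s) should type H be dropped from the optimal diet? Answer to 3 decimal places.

0.270 per s

The zero-one rule: include type H iff E₂/h₂ > λE₁/(1+λh₁). Equality gives the switch point.
λE₁h₂ = E₂ + λE₂h₁ ⇒ λ = E₂/(E₁h₂ − E₂h₁) = 2.02/(35.96 − 28.48) = 0.2701 per s.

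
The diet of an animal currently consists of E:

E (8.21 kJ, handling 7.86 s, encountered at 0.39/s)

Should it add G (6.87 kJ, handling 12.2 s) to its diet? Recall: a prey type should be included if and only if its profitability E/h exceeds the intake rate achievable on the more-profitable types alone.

No

Intake rate on the current diet: R = (0.39×8.21) / (1 + 0.39×7.86) = 3.202/4.065 = 0.7876 kJ/s.
Profitability of G: 6.87/12.2 = 0.5631 kJ/s.
0.5631 < 0.7876, so adding G would lower the average — exclude it.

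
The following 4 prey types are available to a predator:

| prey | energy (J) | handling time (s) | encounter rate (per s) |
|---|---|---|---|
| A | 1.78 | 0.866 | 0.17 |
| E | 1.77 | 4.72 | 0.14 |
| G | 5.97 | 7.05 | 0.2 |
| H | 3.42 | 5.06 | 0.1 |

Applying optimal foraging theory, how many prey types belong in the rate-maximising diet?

E/h in descending order: A 2.06, G 0.847, H 0.676, E 0.375 J/s. The optimal diet is the largest prefix of this list for which every included type satisfies E_i/h_i > R on the types above it.
Rate on top 1: 0.2638. G: 0.847 > 0.2638 → include.
Rate on top 2: 0.5852. H: 0.676 > 0.5852 → include.
Rate on top 3: 0.6002. E: 0.375 < 0.6002 → exclude; stop.
Optimal diet: A, G, H — 3 of 4 types.

3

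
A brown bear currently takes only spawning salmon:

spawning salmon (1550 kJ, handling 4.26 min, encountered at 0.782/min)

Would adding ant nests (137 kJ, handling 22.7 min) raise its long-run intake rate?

No

Intake rate on the current diet: R = (0.782×1550) / (1 + 0.782×4.26) = 1212/4.331 = 279.8 kJ/min.
Profitability of ant nests: 137/22.7 = 6.035 kJ/min.
6.035 < 279.8, so adding ant nests would lower the average — exclude it.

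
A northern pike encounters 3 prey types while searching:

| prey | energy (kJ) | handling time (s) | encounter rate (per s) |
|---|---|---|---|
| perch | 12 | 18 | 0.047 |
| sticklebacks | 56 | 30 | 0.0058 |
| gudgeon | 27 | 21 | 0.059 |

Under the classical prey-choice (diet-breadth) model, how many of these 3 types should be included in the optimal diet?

2

Rank by E/h (kJ/s): sticklebacks 1.87, gudgeon 1.29, perch 0.667. Include each in turn until the next type's E/h falls below the running intake rate.
Rate on top 1: 0.2767. gudgeon: 1.29 > 0.2767 → include.
Rate on top 2: 0.7948. perch: 0.667 < 0.7948 → exclude; stop.
Optimal diet: sticklebacks, gudgeon — 2 of 3 types.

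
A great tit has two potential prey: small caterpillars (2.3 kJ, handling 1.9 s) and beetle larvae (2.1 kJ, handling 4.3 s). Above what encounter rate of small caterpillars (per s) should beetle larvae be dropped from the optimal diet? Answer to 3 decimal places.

The zero-one rule: include beetle larvae iff E₂/h₂ > λE₁/(1+λh₁). Equality gives the switch point.
λE₁h₂ = E₂ + λE₂h₁ ⇒ λ = E₂/(E₁h₂ − E₂h₁) = 2.1/(9.89 − 3.99) = 0.3559 per s.

0.356 per s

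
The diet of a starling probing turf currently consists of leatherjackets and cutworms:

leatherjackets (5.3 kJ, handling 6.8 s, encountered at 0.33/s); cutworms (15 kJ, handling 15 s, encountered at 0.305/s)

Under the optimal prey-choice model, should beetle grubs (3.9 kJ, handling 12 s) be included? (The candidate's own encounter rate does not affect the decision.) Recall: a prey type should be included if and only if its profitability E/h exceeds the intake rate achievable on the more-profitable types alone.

Intake rate on the current diet: R = (0.33×5.3 + 0.305×15) / (1 + 0.33×6.8 + 0.305×15) = 6.324/7.819 = 0.8088 kJ/s.
Profitability of beetle grubs: 3.9/12 = 0.325 kJ/s.
Since 0.325 < R, time spent handling beetle grubs is better spent searching.

No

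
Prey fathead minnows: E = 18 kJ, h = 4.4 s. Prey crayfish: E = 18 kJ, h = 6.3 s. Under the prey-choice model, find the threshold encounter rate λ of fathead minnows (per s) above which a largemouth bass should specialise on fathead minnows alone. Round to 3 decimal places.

The zero-one rule: include crayfish iff E₂/h₂ > λE₁/(1+λh₁). Equality gives the switch point.
λE₁h₂ = E₂ + λE₂h₁ ⇒ λ = E₂/(E₁h₂ − E₂h₁) = 18/(113.4 − 79.2) = 0.5263 per s.

0.526 per s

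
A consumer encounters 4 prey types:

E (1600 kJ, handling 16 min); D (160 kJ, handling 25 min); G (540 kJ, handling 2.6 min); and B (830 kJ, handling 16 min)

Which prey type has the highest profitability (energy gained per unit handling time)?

In descending order of E/h:
G: 540/2.6 = 208 kJ/min
E: 1600/16 = 100 kJ/min
B: 830/16 = 51.9 kJ/min
D: 160/25 = 6.4 kJ/min

G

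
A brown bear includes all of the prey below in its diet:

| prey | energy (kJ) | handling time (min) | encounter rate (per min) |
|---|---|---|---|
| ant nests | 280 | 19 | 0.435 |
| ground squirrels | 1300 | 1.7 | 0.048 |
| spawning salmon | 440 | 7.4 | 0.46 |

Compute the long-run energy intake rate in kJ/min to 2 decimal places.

Energy encountered per unit search time: 0.435×280 + 0.048×1300 + 0.46×440 = 386.6 kJ/min.
Handling time per unit search time: 0.435×19 + 0.048×1.7 + 0.46×7.4 = 11.75.
Rate = 386.6/(1 + 11.75) = 30.32 kJ/min.

30.32 kJ/min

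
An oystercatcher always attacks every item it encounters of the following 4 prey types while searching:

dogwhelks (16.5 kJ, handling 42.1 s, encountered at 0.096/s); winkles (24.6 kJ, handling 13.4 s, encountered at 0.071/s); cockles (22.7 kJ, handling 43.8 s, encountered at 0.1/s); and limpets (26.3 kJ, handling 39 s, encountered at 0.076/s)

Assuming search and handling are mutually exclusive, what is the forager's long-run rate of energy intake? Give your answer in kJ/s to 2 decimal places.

0.57 kJ/s

R = Σλ_iE_i / (1 + Σλ_ih_i)
Numerator: 0.096×16.5 + 0.071×24.6 + 0.1×22.7 + 0.076×26.3 = 7.599
Denominator: 1 + 0.096×42.1 + 0.071×13.4 + 0.1×43.8 + 0.076×39 = 13.34
R = 7.599/13.34 = 0.5698 kJ/s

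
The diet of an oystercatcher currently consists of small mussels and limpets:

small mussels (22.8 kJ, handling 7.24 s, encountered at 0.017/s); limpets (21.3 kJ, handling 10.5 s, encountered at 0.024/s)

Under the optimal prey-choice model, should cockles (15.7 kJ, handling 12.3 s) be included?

On small mussels and limpets alone, R = ΣλE/(1+Σλh) = 0.8988/1.375 = 0.6536 kJ/s.
Profitability of cockles: 15.7/12.3 = 1.276 kJ/s.
Since 1.276 > R, including cockles increases the long-run rate.

Yes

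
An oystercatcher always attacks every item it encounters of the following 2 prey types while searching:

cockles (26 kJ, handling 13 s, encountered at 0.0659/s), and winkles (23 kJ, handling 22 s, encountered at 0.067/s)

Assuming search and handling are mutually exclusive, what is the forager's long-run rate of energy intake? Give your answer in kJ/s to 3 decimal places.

R = (0.0659×26 + 0.067×23) / (1 + 0.0659×13 + 0.067×22) = 3.254/3.331 = 0.9771 kJ/s.

0.977 kJ/s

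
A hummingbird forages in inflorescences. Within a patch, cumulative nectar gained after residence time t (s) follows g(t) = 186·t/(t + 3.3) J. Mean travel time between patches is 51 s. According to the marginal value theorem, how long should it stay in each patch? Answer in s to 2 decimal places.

By the marginal value theorem, leave when the instantaneous gain rate g'(t) equals the habitat-wide average g(t)/(T + t).
g'(t) = 186·3.3/(t + 3.3)². Setting 186·3.3/(t+3.3)² = 186t/[(t+3.3)(51+t)] gives 3.3(51+t) = t(t+3.3), so t² = 3.3×51 = 168.3.
t* = √168.3 = 12.97 s.

12.97 s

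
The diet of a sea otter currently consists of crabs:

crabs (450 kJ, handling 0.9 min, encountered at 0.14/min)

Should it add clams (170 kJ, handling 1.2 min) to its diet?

Yes

On crabs alone, R = ΣλE/(1+Σλh) = 63/1.126 = 55.95 kJ/min.
Profitability of clams: 170/1.2 = 141.7 kJ/min.
Since 141.7 > R, including clams increases the long-run rate.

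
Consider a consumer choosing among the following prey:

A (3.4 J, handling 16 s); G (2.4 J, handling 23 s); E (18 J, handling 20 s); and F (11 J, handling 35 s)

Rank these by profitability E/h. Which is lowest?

G

Profitability E/h (J/s): A = 3.4/16 = 0.212, G = 2.4/23 = 0.104, E = 18/20 = 0.9, F = 11/35 = 0.314.
Ranked: E > F > A > G.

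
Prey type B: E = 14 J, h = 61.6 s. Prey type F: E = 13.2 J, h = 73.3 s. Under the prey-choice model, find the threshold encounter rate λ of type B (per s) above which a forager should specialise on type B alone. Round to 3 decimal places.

0.062 per s

The zero-one rule: include type F iff E₂/h₂ > λE₁/(1+λh₁). Equality gives the switch point.
λE₁h₂ = E₂ + λE₂h₁ ⇒ λ = E₂/(E₁h₂ − E₂h₁) = 13.2/(1026 − 813.1) = 0.06195 per s.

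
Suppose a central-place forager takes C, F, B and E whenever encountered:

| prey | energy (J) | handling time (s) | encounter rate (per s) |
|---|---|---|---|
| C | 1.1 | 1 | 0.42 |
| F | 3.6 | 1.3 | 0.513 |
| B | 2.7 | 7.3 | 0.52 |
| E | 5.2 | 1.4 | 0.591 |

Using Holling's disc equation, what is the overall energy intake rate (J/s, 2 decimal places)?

R = Σλ_iE_i / (1 + Σλ_ih_i)
Numerator: 0.42×1.1 + 0.513×3.6 + 0.52×2.7 + 0.591×5.2 = 6.786
Denominator: 1 + 0.42×1 + 0.513×1.3 + 0.52×7.3 + 0.591×1.4 = 6.71
R = 6.786/6.71 = 1.011 J/s

1.01 J/s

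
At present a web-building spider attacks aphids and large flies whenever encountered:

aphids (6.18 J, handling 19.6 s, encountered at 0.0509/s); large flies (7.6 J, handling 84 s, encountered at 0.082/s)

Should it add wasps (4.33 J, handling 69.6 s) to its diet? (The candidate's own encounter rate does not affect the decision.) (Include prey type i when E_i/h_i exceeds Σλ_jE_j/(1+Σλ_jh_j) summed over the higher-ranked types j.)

Current rate: (0.0509×6.18 + 0.082×7.6)/(1 + 0.0509×19.6 + 0.082×84) = 0.1055 J/s.
wasps: E/h = 4.33/69.6 = 0.06221 J/s.
0.06221 < 0.1055, so adding wasps would lower the average — exclude it.

No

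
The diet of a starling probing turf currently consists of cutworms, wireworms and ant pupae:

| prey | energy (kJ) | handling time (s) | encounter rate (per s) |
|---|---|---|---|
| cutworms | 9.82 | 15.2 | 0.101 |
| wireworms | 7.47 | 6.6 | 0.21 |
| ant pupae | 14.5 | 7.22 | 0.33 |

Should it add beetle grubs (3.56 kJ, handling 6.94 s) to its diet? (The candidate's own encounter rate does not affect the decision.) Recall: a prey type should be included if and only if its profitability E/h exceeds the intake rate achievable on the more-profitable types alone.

No

Intake rate on the current diet: R = (0.101×9.82 + 0.21×7.47 + 0.33×14.5) / (1 + 0.101×15.2 + 0.21×6.6 + 0.33×7.22) = 7.346/6.304 = 1.165 kJ/s.
beetle grubs: E/h = 3.56/6.94 = 0.513 kJ/s.
0.513 < 1.165, so adding beetle grubs would lower the average — exclude it.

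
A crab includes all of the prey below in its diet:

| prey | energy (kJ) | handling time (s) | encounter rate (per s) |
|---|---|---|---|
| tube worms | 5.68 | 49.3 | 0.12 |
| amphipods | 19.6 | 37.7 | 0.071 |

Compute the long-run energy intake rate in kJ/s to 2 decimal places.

0.22 kJ/s

Energy encountered per unit search time: 0.12×5.68 + 0.071×19.6 = 2.073 kJ/s.
Handling time per unit search time: 0.12×49.3 + 0.071×37.7 = 8.593.
Rate = 2.073/(1 + 8.593) = 0.2161 kJ/s.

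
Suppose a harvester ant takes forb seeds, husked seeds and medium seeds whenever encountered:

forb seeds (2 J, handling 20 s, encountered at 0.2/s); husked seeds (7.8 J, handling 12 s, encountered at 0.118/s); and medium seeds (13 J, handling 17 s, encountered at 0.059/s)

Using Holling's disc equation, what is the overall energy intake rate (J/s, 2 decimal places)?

R = Σλ_iE_i / (1 + Σλ_ih_i)
Numerator: 0.2×2 + 0.118×7.8 + 0.059×13 = 2.087
Denominator: 1 + 0.2×20 + 0.118×12 + 0.059×17 = 7.419
R = 2.087/7.419 = 0.2814 J/s

0.28 J/s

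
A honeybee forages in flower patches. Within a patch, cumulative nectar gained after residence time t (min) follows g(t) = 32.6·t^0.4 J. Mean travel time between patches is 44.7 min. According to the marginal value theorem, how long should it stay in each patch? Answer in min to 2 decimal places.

Maximise g(t)/(T+t): set derivative to zero → g'(t)(T+t) = g(t).
g'(t) = 0.4·32.6·t^-0.6. Setting 0.4·32.6·t^-0.6 = 32.6·t^0.4/(44.7+t) gives 0.4(44.7+t) = t, so 0.60·t = 0.4×44.7.
t* = 0.4×44.7/0.60 = 29.8 min.

29.80 min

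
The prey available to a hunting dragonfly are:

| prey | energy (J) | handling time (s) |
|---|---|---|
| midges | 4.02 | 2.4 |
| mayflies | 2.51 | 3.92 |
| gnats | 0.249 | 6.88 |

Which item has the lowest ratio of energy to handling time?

Profitability E/h (J/s): midges = 4.02/2.4 = 1.67, mayflies = 2.51/3.92 = 0.64, gnats = 0.249/6.88 = 0.0362.
Ranked: midges > mayflies > gnats.

gnats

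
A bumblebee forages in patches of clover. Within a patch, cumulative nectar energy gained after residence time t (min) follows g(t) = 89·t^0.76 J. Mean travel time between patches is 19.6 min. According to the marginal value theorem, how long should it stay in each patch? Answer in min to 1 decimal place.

62.1 min

Maximise g(t)/(T+t): set derivative to zero → g'(t)(T+t) = g(t).
g'(t) = 0.76·89·t^-0.24. Setting 0.76·89·t^-0.24 = 89·t^0.76/(19.6+t) gives 0.76(19.6+t) = t, so 0.24·t = 0.76×19.6.
t* = 0.76×19.6/0.24 = 62.07 min.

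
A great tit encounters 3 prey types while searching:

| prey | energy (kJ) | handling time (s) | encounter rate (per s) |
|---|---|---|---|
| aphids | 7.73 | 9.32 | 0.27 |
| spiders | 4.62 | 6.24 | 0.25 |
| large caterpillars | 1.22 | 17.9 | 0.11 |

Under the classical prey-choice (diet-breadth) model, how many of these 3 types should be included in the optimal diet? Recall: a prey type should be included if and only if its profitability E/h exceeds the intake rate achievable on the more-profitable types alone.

2

Profitabilities (E/h, kJ/s): aphids 0.829, spiders 0.74, large caterpillars 0.0682. Add prey in this order while the next type's profitability exceeds the intake rate on those already taken.
Rate on top 1: 0.5935. spiders: 0.74 > 0.5935 → include.
Rate on top 2: 0.6387. large caterpillars: 0.0682 < 0.6387 → exclude; stop.
Optimal diet: aphids, spiders — 2 of 3 types.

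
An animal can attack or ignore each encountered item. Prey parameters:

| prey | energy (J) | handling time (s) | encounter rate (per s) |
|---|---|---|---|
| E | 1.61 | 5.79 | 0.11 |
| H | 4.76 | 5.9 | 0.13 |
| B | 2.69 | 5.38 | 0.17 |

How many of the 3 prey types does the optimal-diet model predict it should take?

2

E/h in descending order: H 0.807, B 0.5, E 0.278 J/s. The optimal diet is the largest prefix of this list for which every included type satisfies E_i/h_i > R on the types above it.
Rate on top 1: 0.3502. B: 0.5 > 0.3502 → include.
Rate on top 2: 0.4013. E: 0.278 < 0.4013 → exclude; stop.
Optimal diet: H, B — 2 of 3 types.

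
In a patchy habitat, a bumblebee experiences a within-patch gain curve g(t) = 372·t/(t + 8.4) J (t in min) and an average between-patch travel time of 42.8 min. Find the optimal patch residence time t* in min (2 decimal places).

18.96 min

By the marginal value theorem, leave when the instantaneous gain rate g'(t) equals the habitat-wide average g(t)/(T + t).
g'(t) = 372·8.4/(t + 8.4)². Setting 372·8.4/(t+8.4)² = 372t/[(t+8.4)(42.8+t)] gives 8.4(42.8+t) = t(t+8.4), so t² = 8.4×42.8 = 359.5.
t* = √359.5 = 18.96 min.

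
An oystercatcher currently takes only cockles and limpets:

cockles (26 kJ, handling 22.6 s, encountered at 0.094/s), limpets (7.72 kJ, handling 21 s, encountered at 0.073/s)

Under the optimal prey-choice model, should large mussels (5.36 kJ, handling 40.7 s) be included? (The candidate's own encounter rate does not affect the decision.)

Intake rate on the current diet: R = (0.094×26 + 0.073×7.72) / (1 + 0.094×22.6 + 0.073×21) = 3.008/4.657 = 0.6458 kJ/s.
large mussels: E/h = 5.36/40.7 = 0.1317 kJ/s.
0.1317 < 0.6458, so adding large mussels would lower the average — exclude it.

No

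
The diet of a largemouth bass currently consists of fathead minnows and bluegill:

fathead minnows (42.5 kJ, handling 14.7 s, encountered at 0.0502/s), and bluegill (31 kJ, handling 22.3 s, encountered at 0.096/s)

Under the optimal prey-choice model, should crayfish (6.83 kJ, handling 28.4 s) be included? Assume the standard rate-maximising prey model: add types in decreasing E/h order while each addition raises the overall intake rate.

No

On fathead minnows and bluegill alone, R = ΣλE/(1+Σλh) = 5.11/3.879 = 1.317 kJ/s.
Profitability of crayfish: 6.83/28.4 = 0.2405 kJ/s.
0.2405 < 1.317, so adding crayfish would lower the average — exclude it.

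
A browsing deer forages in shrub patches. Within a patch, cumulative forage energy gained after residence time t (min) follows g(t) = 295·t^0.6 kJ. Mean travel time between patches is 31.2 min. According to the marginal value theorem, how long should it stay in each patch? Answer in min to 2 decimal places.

46.80 min

Maximise g(t)/(T+t): set derivative to zero → g'(t)(T+t) = g(t).
g'(t) = 0.6·295·t^-0.4. Setting 0.6·295·t^-0.4 = 295·t^0.6/(31.2+t) gives 0.6(31.2+t) = t, so 0.40·t = 0.6×31.2.
t* = 0.6×31.2/0.40 = 46.8 min.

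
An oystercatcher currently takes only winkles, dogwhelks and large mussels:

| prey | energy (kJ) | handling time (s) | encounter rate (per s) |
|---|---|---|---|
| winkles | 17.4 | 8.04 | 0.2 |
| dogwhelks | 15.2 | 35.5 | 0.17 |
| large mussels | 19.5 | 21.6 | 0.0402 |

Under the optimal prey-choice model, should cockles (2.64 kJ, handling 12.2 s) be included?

No

Current rate: (0.2×17.4 + 0.17×15.2 + 0.0402×19.5)/(1 + 0.2×8.04 + 0.17×35.5 + 0.0402×21.6) = 0.72 kJ/s.
cockles: E/h = 2.64/12.2 = 0.2164 kJ/s.
Since 0.2164 < R, time spent handling cockles is better spent searching.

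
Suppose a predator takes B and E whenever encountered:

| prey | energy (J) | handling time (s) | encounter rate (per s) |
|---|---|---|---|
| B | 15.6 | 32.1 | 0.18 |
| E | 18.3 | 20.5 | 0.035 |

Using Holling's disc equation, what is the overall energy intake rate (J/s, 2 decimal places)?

0.46 J/s

R = Σλ_iE_i / (1 + Σλ_ih_i)
Numerator: 0.18×15.6 + 0.035×18.3 = 3.449
Denominator: 1 + 0.18×32.1 + 0.035×20.5 = 7.496
R = 3.449/7.496 = 0.4601 J/s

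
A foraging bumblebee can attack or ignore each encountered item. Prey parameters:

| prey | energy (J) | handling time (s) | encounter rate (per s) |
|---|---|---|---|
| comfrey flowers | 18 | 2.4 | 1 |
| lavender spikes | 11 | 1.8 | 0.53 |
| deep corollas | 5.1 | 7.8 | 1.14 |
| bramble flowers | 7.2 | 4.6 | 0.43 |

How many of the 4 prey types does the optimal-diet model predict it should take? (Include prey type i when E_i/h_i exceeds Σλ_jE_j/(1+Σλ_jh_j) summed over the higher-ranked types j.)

2

E/h in descending order: comfrey flowers 7.5, lavender spikes 6.11, bramble flowers 1.57, deep corollas 0.654 J/s. The optimal diet is the largest prefix of this list for which every included type satisfies E_i/h_i > R on the types above it.
Rate on top 1: 5.294. lavender spikes: 6.11 > 5.294 → include.
Rate on top 2: 5.473. bramble flowers: 1.57 < 5.473 → exclude; stop.
Optimal diet: comfrey flowers, lavender spikes — 2 of 4 types.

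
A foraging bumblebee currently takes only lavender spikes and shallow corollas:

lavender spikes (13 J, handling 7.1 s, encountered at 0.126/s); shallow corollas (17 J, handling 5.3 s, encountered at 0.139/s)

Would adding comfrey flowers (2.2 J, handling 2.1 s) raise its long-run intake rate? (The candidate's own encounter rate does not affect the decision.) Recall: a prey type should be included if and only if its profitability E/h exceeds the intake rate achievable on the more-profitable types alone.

Intake rate on the current diet: R = (0.126×13 + 0.139×17) / (1 + 0.126×7.1 + 0.139×5.3) = 4.001/2.631 = 1.521 J/s.
comfrey flowers: E/h = 2.2/2.1 = 1.048 J/s.
1.048 < 1.521, so adding comfrey flowers would lower the average — exclude it.

No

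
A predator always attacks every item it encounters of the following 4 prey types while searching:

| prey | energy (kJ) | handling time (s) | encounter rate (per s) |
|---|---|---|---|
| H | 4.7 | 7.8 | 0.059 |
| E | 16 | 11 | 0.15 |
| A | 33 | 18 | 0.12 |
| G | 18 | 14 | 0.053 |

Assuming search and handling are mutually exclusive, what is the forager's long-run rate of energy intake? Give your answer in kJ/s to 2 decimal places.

Energy encountered per unit search time: 0.059×4.7 + 0.15×16 + 0.12×33 + 0.053×18 = 7.591 kJ/s.
Handling time per unit search time: 0.059×7.8 + 0.15×11 + 0.12×18 + 0.053×14 = 5.012.
Rate = 7.591/(1 + 5.012) = 1.263 kJ/s.

1.26 kJ/s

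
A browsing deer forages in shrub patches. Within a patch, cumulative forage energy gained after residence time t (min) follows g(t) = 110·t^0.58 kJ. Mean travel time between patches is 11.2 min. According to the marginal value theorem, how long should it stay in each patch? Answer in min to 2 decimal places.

Maximise g(t)/(T+t): set derivative to zero → g'(t)(T+t) = g(t).
g'(t) = 0.58·110·t^-0.42. Setting 0.58·110·t^-0.42 = 110·t^0.58/(11.2+t) gives 0.58(11.2+t) = t, so 0.42·t = 0.58×11.2.
t* = 0.58×11.2/0.42 = 15.47 min.

15.47 min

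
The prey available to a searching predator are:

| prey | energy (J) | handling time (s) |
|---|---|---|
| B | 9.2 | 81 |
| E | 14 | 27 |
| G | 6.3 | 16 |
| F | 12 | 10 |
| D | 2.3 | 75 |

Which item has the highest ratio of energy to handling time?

In descending order of E/h:
F: 12/10 = 1.2 J/s
E: 14/27 = 0.519 J/s
G: 6.3/16 = 0.394 J/s
B: 9.2/81 = 0.114 J/s
D: 2.3/75 = 0.0307 J/s

F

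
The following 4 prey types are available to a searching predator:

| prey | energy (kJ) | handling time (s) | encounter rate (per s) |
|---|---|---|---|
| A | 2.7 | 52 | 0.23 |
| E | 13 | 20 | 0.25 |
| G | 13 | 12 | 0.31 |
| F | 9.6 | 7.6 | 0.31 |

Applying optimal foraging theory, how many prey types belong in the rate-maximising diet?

Profitabilities (E/h, kJ/s): F 1.26, G 1.08, E 0.65, A 0.0519. Add prey in this order while the next type's profitability exceeds the intake rate on those already taken.
Rate on top 1: 0.8868. G: 1.08 > 0.8868 → include.
Rate on top 2: 0.9901. E: 0.65 < 0.9901 → exclude; stop.
Optimal diet: F, G — 2 of 4 types.

2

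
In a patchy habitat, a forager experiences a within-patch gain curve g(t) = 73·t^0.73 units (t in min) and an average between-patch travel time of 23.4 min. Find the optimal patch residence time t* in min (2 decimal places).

63.27 min

Maximise g(t)/(T+t): set derivative to zero → g'(t)(T+t) = g(t).
g'(t) = 0.73·73·t^-0.27. Setting 0.73·73·t^-0.27 = 73·t^0.73/(23.4+t) gives 0.73(23.4+t) = t, so 0.27·t = 0.73×23.4.
t* = 0.73×23.4/0.27 = 63.27 min.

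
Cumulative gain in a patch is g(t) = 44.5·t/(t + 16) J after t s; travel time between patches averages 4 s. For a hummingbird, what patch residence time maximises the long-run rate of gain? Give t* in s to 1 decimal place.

8.0 s

Optimal t* satisfies g'(t*) = g(t*)/(T + t*).
g'(t) = 44.5·16/(t + 16)². Setting 44.5·16/(t+16)² = 44.5t/[(t+16)(4+t)] gives 16(4+t) = t(t+16), so t² = 16×4 = 64.
t* = √64 = 8 s.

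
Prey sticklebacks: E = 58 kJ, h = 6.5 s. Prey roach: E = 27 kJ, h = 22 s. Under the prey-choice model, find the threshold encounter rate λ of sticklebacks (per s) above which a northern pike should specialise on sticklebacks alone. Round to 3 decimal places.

At the threshold, the rate on sticklebacks alone equals the profitability of roach: λ·58/(1 + λ·6.5) = 27/22 = 1.227.
Rearranging, λ(58 − 1.227×6.5) = 1.227, so λ = 1.227/50.02 = 0.02453 per s.

0.025 per s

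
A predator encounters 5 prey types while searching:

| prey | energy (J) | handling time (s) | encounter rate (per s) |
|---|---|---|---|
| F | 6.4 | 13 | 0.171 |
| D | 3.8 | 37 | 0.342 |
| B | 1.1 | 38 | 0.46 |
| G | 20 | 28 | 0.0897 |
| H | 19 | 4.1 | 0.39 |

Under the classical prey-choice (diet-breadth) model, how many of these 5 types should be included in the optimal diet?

Rank by E/h (J/s): H 4.63, G 0.714, F 0.492, D 0.103, B 0.0289. Include each in turn until the next type's E/h falls below the running intake rate.
Rate on top 1: 2.851. G: 0.714 < 2.851 → exclude; stop.
Optimal diet: H — 1 of 5 types.

1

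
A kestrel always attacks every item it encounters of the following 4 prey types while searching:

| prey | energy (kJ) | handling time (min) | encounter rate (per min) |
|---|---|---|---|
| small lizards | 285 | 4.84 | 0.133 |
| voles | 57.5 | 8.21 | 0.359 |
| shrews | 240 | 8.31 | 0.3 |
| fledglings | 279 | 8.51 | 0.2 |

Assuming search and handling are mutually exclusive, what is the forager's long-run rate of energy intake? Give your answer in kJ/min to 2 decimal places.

21.21 kJ/min

Energy encountered per unit search time: 0.133×285 + 0.359×57.5 + 0.3×240 + 0.2×279 = 186.3 kJ/min.
Handling time per unit search time: 0.133×4.84 + 0.359×8.21 + 0.3×8.31 + 0.2×8.51 = 7.786.
Rate = 186.3/(1 + 7.786) = 21.21 kJ/min.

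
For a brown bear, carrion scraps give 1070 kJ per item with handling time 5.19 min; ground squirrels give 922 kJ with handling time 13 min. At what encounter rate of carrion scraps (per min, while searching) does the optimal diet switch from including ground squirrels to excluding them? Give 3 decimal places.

At the threshold, the rate on carrion scraps alone equals the profitability of ground squirrels: λ·1070/(1 + λ·5.19) = 922/13 = 70.92.
Rearranging, λ(1070 − 70.92×5.19) = 70.92, so λ = 70.92/701.9 = 0.101 per min.

0.101 per min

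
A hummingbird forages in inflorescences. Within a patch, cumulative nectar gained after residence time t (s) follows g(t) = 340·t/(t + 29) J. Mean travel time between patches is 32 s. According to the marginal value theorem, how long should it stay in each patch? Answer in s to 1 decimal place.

30.5 s

Optimal t* satisfies g'(t*) = g(t*)/(T + t*).
g'(t) = 340·29/(t + 29)². Setting 340·29/(t+29)² = 340t/[(t+29)(32+t)] gives 29(32+t) = t(t+29), so t² = 29×32 = 928.
t* = √928 = 30.46 s.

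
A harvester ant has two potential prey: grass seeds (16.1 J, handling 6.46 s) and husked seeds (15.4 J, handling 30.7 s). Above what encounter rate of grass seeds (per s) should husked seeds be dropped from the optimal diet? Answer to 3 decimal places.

0.039 per s

The zero-one rule: include husked seeds iff E₂/h₂ > λE₁/(1+λh₁). Equality gives the switch point.
λE₁h₂ = E₂ + λE₂h₁ ⇒ λ = E₂/(E₁h₂ − E₂h₁) = 15.4/(494.3 − 99.48) = 0.03901 per s.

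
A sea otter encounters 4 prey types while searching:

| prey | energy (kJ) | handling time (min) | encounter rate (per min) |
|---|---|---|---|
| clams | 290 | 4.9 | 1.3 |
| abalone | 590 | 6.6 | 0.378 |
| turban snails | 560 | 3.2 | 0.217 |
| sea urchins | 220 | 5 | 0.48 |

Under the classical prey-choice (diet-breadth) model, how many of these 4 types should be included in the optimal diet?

2

E/h in descending order: turban snails 175, abalone 89.4, clams 59.2, sea urchins 44 kJ/min. The optimal diet is the largest prefix of this list for which every included type satisfies E_i/h_i > R on the types above it.
Rate on top 1: 71.72. abalone: 89.4 > 71.72 → include.
Rate on top 2: 82.24. clams: 59.2 < 82.24 → exclude; stop.
Optimal diet: turban snails, abalone — 2 of 4 types.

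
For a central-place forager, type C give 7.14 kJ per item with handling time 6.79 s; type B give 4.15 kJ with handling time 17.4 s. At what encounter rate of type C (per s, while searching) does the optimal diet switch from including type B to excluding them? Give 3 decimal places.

0.043 per s

At the threshold, the rate on type C alone equals the profitability of type B: λ·7.14/(1 + λ·6.79) = 4.15/17.4 = 0.2385.
Rearranging, λ(7.14 − 0.2385×6.79) = 0.2385, so λ = 0.2385/5.521 = 0.0432 per s.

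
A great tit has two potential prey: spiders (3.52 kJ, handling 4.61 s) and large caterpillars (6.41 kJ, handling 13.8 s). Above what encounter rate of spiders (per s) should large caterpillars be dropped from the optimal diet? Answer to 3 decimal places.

Drop large caterpillars once their profitability E₂/h₂ falls below the rate achievable on spiders alone: E₂/h₂ = λE₁/(1 + λh₁).
Solve for λ: λE₁h₂ = E₂(1 + λh₁) → λ(E₁h₂ − E₂h₁) = E₂ → λ = E₂/(E₁h₂ − E₂h₁).
λ = 6.41/(3.52×13.8 − 6.41×4.61) = 6.41/19.03 = 0.3369 per s.

0.337 per s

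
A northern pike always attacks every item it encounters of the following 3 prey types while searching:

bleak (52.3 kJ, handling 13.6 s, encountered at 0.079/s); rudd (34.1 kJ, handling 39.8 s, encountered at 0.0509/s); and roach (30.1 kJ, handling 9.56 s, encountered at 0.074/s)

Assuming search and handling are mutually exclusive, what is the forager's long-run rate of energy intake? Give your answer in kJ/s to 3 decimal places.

1.684 kJ/s

R = Σλ_iE_i / (1 + Σλ_ih_i)
Numerator: 0.079×52.3 + 0.0509×34.1 + 0.074×30.1 = 8.095
Denominator: 1 + 0.079×13.6 + 0.0509×39.8 + 0.074×9.56 = 4.808
R = 8.095/4.808 = 1.684 kJ/s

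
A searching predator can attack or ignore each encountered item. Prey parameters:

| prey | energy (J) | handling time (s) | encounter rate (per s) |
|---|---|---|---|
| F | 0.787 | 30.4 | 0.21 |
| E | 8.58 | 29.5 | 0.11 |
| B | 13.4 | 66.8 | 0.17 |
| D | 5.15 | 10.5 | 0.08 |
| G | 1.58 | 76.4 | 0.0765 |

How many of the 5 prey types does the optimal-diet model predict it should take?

Profitabilities (E/h, J/s): D 0.49, E 0.291, B 0.201, F 0.0259, G 0.0207. Add prey in this order while the next type's profitability exceeds the intake rate on those already taken.
Rate on top 1: 0.2239. E: 0.291 > 0.2239 → include.
Rate on top 2: 0.2666. B: 0.201 < 0.2666 → exclude; stop.
Optimal diet: D, E — 2 of 5 types.

2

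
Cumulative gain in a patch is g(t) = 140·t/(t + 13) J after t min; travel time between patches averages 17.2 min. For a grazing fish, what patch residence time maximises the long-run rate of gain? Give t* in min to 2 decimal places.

14.95 min

By the marginal value theorem, leave when the instantaneous gain rate g'(t) equals the habitat-wide average g(t)/(T + t).
g'(t) = 140·13/(t + 13)². Setting 140·13/(t+13)² = 140t/[(t+13)(17.2+t)] gives 13(17.2+t) = t(t+13), so t² = 13×17.2 = 223.6.
t* = √223.6 = 14.95 min.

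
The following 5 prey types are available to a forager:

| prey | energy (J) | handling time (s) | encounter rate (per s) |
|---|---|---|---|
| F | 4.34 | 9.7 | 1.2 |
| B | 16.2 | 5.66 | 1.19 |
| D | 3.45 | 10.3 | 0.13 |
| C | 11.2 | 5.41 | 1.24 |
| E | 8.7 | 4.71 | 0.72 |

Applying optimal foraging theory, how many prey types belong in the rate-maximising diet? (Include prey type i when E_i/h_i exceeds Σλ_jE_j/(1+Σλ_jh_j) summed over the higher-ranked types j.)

1

E/h in descending order: B 2.86, C 2.07, E 1.85, F 0.447, D 0.335 J/s. The optimal diet is the largest prefix of this list for which every included type satisfies E_i/h_i > R on the types above it.
Rate on top 1: 2.492. C: 2.07 < 2.492 → exclude; stop.
Optimal diet: B — 1 of 5 types.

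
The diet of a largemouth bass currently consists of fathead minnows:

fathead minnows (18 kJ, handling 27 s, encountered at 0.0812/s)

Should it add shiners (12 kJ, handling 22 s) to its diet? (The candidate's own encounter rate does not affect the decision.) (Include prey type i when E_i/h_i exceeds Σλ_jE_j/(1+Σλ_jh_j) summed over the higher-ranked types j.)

Intake rate on the current diet: R = (0.0812×18) / (1 + 0.0812×27) = 1.462/3.192 = 0.4578 kJ/s.
shiners: E/h = 12/22 = 0.5455 kJ/s.
Since 0.5455 > R, including shiners increases the long-run rate.

Yes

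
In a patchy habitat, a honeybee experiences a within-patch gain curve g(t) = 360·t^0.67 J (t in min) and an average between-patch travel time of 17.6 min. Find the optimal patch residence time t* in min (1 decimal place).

By the marginal value theorem, leave when the instantaneous gain rate g'(t) equals the habitat-wide average g(t)/(T + t).
g'(t) = 0.67·360·t^-0.33. Setting 0.67·360·t^-0.33 = 360·t^0.67/(17.6+t) gives 0.67(17.6+t) = t, so 0.33·t = 0.67×17.6.
t* = 0.67×17.6/0.33 = 35.73 min.

35.7 min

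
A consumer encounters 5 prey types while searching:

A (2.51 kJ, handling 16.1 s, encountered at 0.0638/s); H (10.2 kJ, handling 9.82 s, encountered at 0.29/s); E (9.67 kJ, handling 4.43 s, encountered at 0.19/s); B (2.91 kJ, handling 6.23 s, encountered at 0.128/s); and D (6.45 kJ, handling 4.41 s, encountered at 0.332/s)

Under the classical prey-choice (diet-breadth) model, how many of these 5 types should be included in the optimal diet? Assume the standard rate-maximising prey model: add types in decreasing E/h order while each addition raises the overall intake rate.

2

Profitabilities (E/h, kJ/s): E 2.18, D 1.46, H 1.04, B 0.467, A 0.156. Add prey in this order while the next type's profitability exceeds the intake rate on those already taken.
Rate on top 1: 0.9976. D: 1.46 > 0.9976 → include.
Rate on top 2: 1.204. H: 1.04 < 1.204 → exclude; stop.
Optimal diet: E, D — 2 of 5 types.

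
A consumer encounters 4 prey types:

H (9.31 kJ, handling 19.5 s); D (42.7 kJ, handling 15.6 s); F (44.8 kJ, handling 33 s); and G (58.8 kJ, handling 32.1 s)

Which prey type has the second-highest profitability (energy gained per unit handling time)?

G

Profitability E/h (kJ/s): H = 9.31/19.5 = 0.477, D = 42.7/15.6 = 2.74, F = 44.8/33 = 1.36, G = 58.8/32.1 = 1.83.
Ranked: D > G > F > H.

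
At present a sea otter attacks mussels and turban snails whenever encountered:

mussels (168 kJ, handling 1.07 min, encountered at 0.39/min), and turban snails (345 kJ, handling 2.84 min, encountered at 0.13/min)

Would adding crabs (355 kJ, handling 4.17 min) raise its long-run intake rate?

Current rate: (0.39×168 + 0.13×345)/(1 + 0.39×1.07 + 0.13×2.84) = 61.78 kJ/min.
crabs: E/h = 355/4.17 = 85.13 kJ/min.
Since 85.13 > R, including crabs increases the long-run rate.

Yes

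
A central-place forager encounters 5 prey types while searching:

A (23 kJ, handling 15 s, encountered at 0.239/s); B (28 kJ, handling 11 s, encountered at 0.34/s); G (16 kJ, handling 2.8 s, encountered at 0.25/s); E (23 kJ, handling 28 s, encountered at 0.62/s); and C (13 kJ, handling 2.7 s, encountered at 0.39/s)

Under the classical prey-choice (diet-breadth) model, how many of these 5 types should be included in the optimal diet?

E/h in descending order: G 5.71, C 4.81, B 2.55, A 1.53, E 0.821 kJ/s. The optimal diet is the largest prefix of this list for which every included type satisfies E_i/h_i > R on the types above it.
Rate on top 1: 2.353. C: 4.81 > 2.353 → include.
Rate on top 2: 3.295. B: 2.55 < 3.295 → exclude; stop.
Optimal diet: G, C — 2 of 5 types.

2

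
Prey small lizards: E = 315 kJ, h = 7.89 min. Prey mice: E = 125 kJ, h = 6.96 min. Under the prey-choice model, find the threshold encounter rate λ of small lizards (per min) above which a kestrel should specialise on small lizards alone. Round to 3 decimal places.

The zero-one rule: include mice iff E₂/h₂ > λE₁/(1+λh₁). Equality gives the switch point.
λE₁h₂ = E₂ + λE₂h₁ ⇒ λ = E₂/(E₁h₂ − E₂h₁) = 125/(2192 − 986.2) = 0.1036 per min.

0.104 per min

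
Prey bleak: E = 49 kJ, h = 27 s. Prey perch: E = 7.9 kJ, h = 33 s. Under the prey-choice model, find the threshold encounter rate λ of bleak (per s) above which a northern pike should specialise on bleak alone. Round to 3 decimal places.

At the threshold, the rate on bleak alone equals the profitability of perch: λ·49/(1 + λ·27) = 7.9/33 = 0.2394.
Rearranging, λ(49 − 0.2394×27) = 0.2394, so λ = 0.2394/42.54 = 0.005628 per s.

0.006 per s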